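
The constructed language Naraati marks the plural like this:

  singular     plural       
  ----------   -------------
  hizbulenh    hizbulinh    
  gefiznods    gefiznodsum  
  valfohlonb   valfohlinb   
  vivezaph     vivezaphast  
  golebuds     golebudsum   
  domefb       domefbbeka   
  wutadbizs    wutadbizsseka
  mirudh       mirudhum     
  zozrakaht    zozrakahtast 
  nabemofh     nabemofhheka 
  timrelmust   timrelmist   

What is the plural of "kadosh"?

valfohlonb and domefb both end in -b yet inflect differently (valfohlinb, domefbbeka), so the final letter is not what conditions the rule; the second-to-last letter is.
"kadosh" has second-to-last letter 's'. The one such stem in the data (timrelmust → timrelmist) changes the last vowel to 'i' (as do valfohlonb, hizbulenh), so the same rule applies.
The other patterns: stems whose second-to-last letter is 'f' or 'z' double the final consonant and add -eka; stems whose second-to-last letter is 'd' add -um; stems whose second-to-last letter is 'h' or 'p' add -ast.
So kadosh → kadish.

kadish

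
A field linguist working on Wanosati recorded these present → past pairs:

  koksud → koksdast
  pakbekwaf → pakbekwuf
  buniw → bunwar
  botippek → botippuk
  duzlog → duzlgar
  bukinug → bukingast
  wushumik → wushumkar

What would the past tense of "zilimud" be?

zilimdast

"zilimud" has last vowel 'u'. The stems whose last vowel is 'u' (bukinug → bukingast, koksud → koksdast) delete the last vowel and add -ast.
The other patterns: stems whose last vowel is 'a' or 'e' change the last vowel to 'u'; stems whose last vowel is 'i' or 'o' delete the last vowel and add -ar.
So zilimud → zilimdast.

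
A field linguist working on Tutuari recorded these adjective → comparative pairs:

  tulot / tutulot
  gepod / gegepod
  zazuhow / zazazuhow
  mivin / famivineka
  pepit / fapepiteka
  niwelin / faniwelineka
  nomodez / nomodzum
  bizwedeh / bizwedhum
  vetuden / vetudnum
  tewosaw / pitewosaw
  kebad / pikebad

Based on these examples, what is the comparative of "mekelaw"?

tulot and pepit both end in -t yet inflect differently (tutulot, fapepiteka), so the final letter is not what conditions the rule; the last vowel is.
"mekelaw" has last vowel 'a'. The stems whose last vowel is 'a' (tewosaw → pitewosaw, kebad → pikebad) add the prefix pi-.
So mekelaw → pimekelaw.

pimekelaw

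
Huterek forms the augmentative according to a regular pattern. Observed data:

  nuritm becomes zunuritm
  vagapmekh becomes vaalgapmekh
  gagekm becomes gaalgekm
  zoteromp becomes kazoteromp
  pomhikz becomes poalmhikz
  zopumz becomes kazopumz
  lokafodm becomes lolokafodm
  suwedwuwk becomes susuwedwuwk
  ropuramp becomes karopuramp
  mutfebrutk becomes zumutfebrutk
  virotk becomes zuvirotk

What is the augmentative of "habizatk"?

nuritm and gagekm both end in -m yet inflect differently (zunuritm, gaalgekm), so the final letter is not what conditions the rule; the second-to-last letter is.
"habizatk" has second-to-last letter 't'. The stems whose second-to-last letter is 't' (virotk → zuvirotk, nuritm → zunuritm, mutfebrutk → zumutfebrutk) add the prefix zu-.
So habizatk → zuhabizatk.

zuhabizatk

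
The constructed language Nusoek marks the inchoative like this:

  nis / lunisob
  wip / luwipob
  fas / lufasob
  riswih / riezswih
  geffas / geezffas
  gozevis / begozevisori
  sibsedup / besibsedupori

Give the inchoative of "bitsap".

bieztsap

"bitsap" has 2 vowels. The stems with 2 vowels (riswih → riezswih, geffas → geezffas) insert -ez- after the first vowel.
The other patterns: stems with 1 vowel add lu- … -ob around the stem; stems with 3 vowels add be- … -ori around the stem.
So bitsap → bieztsap.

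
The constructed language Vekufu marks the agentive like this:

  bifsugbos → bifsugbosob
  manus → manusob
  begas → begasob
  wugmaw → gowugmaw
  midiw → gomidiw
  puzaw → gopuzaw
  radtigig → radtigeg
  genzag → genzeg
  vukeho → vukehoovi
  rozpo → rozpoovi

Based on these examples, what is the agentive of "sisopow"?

gosisopow

begas and wugmaw both have last vowel 'a' yet inflect differently (begasob, gowugmaw), so the last vowel is not what conditions the rule; the final letter is.
"sisopow" ends in -w. The stems ending in -w (wugmaw → gowugmaw, midiw → gomidiw, puzaw → gopuzaw) add the prefix go-.
The other patterns: stems ending in -s add -ob; stems ending in -g change the last vowel to 'e'; stems ending in -o add -ovi.
So sisopow → gosisopow.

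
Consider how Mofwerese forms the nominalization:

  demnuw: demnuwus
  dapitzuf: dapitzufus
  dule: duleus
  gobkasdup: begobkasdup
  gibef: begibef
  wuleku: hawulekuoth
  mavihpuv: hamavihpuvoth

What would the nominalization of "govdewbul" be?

begovdewbul

dapitzuf and gibef both end in -f yet inflect differently (dapitzufus, begibef), so the final letter is not what conditions the rule; the first letter is.
"govdewbul" begins with g-. The stems beginning with g- (gobkasdup → begobkasdup, gibef → begibef) add the prefix be-.
The other patterns: stems beginning with d- add -us; stems beginning with m- or w- add ha- … -oth around the stem.
So govdewbul → begovdewbul.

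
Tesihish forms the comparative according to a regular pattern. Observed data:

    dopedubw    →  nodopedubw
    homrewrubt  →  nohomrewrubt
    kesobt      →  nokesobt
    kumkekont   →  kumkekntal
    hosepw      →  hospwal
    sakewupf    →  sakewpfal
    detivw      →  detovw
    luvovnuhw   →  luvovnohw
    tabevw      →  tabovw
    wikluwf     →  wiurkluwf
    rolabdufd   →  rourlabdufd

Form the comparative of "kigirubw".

nokigirubw

"kigirubw" has second-to-last letter 'b'. The stems whose second-to-last letter is 'b' (dopedubw → nodopedubw, homrewrubt → nohomrewrubt, kesobt → nokesobt) add the prefix no-.
The other patterns: stems whose second-to-last letter is 'n' or 'p' delete the last vowel and add -al; stems whose second-to-last letter is 'h' or 'v' change the last vowel to 'o'; stems whose second-to-last letter is 'f' or 'w' insert -ur- after the first vowel.
So kigirubw → nokigirubw.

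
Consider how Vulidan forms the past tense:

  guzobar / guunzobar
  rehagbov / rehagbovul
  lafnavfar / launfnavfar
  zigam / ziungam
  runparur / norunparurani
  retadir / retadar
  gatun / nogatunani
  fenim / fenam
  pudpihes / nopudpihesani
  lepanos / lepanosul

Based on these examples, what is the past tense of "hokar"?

hounkar

"hokar" has last vowel 'a'. The stems whose last vowel is 'a' (guzobar → guunzobar, zigam → ziungam, lafnavfar → launfnavfar) insert -un- after the first vowel.
The other patterns: stems whose last vowel is 'o' add -ul; stems whose last vowel is 'e' or 'u' add no- … -ani around the stem; stems whose last vowel is 'i' change the last vowel to 'a'.
So hokar → hounkar.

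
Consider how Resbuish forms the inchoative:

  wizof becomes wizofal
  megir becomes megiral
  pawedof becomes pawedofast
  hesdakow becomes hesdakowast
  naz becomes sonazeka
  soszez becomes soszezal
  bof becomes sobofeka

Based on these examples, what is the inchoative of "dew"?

bof and wizof both end in -f yet inflect differently (sobofeka, wizofal), so the final letter is not what conditions the rule; the number of vowels is.
"dew" has 1 vowel. The stems with 1 vowel (naz → sonazeka, bof → sobofeka) add so- … -eka around the stem.
The other patterns: stems with 2 vowels add -al; stems with 3 vowels add -ast.
So dew → sodeweka.

sodeweka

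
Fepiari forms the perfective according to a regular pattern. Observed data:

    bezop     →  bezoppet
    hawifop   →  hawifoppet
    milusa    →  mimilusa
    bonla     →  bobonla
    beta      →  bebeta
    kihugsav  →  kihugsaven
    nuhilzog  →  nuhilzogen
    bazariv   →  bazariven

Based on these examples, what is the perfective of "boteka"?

"boteka" ends in -a. The stems ending in -a (milusa → mimilusa, bonla → bobonla, beta → bebeta) repeat the first consonant+vowel as a prefix.
So boteka → boboteka.

boboteka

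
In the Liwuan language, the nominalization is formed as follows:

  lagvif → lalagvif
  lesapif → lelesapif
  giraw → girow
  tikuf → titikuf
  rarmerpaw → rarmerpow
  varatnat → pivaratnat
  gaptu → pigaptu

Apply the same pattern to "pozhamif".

giraw and varatnat both have last vowel 'a' yet inflect differently (girow, pivaratnat), so the last vowel is not what conditions the rule; the final letter is.
"pozhamif" ends in -f. The stems ending in -f (lesapif → lelesapif, tikuf → titikuf, lagvif → lalagvif) repeat the first consonant+vowel as a prefix.
The other patterns: stems ending in -w change the last vowel to 'o'; stems ending in -t or -u add the prefix pi-.
So pozhamif → popozhamif.

popozhamif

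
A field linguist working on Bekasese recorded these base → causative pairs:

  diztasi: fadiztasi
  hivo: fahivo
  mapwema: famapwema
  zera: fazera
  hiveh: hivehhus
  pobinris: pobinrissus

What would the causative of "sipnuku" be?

fasipnuku

diztasi and pobinris both have last vowel 'i' yet inflect differently (fadiztasi, pobinrissus), so the last vowel is not what conditions the rule; whether the stem ends in a vowel or a consonant is.
"sipnuku" ends in a vowel. The stems ending in a vowel (diztasi → fadiztasi, hivo → fahivo, mapwema → famapwema) add the prefix fa-.
The other pattern: stems ending in a consonant double the final consonant and add -us.
So sipnuku → fasipnuku.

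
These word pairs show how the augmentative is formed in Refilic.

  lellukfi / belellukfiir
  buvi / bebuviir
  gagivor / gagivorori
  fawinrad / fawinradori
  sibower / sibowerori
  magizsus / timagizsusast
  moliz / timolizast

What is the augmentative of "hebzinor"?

lellukfi and moliz both have last vowel 'i' yet inflect differently (belellukfiir, timolizast), so the last vowel is not what conditions the rule; the final letter is.
"hebzinor" ends in -r. The stems ending in -r (gagivor → gagivorori, sibower → sibowerori) add -ori.
So hebzinor → hebzinorori.

hebzinorori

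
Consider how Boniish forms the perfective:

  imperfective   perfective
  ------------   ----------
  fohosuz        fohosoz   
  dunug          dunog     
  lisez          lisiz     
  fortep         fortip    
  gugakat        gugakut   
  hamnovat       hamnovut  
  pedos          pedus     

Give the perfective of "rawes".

rawis

fohosuz and lisez both end in -z yet inflect differently (fohosoz, lisiz), so the final letter is not what conditions the rule; the last vowel is.
"rawes" has last vowel 'e'. The stems whose last vowel is 'e' (lisez → lisiz, fortep → fortip) change the last vowel to 'i'.
The other patterns: stems whose last vowel is 'u' change the last vowel to 'o'; stems whose last vowel is 'a' or 'o' change the last vowel to 'u'.
So rawes → rawis.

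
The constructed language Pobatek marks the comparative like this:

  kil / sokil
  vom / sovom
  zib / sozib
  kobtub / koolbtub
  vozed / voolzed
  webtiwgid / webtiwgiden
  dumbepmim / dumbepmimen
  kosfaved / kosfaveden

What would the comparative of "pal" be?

sopal

zib and kobtub both end in -b yet inflect differently (sozib, koolbtub), so the final letter is not what conditions the rule; the number of vowels is.
"pal" has 1 vowel. The stems with 1 vowel (kil → sokil, zib → sozib, vom → sovom) add the prefix so-.
So pal → sopal.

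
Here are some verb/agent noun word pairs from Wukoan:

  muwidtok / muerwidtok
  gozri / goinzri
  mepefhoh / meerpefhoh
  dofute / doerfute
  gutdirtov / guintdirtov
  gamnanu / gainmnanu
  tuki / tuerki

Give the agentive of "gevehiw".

geinvehiw

gozri and tuki both end in -i yet inflect differently (goinzri, tuerki), so the final letter is not what conditions the rule; the first letter is.
"gevehiw" begins with g-. The stems beginning with g- (gamnanu → gainmnanu, gutdirtov → guintdirtov, gozri → goinzri) insert -in- after the first vowel.
The other pattern: stems beginning with d-, m- or t- insert -er- after the first vowel.
So gevehiw → geinvehiw.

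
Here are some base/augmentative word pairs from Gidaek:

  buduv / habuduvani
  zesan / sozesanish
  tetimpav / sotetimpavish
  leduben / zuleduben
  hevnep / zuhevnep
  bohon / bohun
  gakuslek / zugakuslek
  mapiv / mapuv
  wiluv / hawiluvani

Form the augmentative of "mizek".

zumizek

"mizek" has last vowel 'e'. The stems whose last vowel is 'e' (hevnep → zuhevnep, gakuslek → zugakuslek, leduben → zuleduben) add the prefix zu-.
The other patterns: stems whose last vowel is 'u' add ha- … -ani around the stem; stems whose last vowel is 'a' add so- … -ish around the stem; stems whose last vowel is 'i' or 'o' change the last vowel to 'u'.
So mizek → zumizek.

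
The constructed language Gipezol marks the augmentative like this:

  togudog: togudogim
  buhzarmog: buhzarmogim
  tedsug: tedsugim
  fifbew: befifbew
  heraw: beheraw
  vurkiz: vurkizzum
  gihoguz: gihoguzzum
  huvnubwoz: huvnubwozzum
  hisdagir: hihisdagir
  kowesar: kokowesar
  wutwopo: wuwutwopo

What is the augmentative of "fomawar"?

fofomawar

"fomawar" ends in -r. The stems ending in -r (hisdagir → hihisdagir, kowesar → kokowesar) repeat the first consonant+vowel as a prefix.
The other patterns: stems ending in -g add -im; stems ending in -w add the prefix be-; stems ending in -z double the final consonant and add -um.
So fomawar → fofomawar.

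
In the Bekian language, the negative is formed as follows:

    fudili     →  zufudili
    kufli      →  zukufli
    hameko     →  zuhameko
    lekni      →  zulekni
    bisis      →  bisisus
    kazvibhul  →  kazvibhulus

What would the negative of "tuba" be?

zutuba

fudili and bisis both have last vowel 'i' yet inflect differently (zufudili, bisisus), so the last vowel is not what conditions the rule; whether the stem ends in a vowel or a consonant is.
"tuba" ends in a vowel. The stems ending in a vowel (fudili → zufudili, kufli → zukufli, hameko → zuhameko) add the prefix zu-.
The other pattern: stems ending in a consonant add -us.
So tuba → zutuba.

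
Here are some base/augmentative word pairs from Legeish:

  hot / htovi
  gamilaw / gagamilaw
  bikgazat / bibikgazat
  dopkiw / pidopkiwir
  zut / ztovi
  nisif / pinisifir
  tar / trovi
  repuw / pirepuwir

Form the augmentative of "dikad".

pidikadir

"dikad" has 2 vowels. The stems with 2 vowels (repuw → pirepuwir, nisif → pinisifir, dopkiw → pidopkiwir) add pi- … -ir around the stem.
So dikad → pidikadir.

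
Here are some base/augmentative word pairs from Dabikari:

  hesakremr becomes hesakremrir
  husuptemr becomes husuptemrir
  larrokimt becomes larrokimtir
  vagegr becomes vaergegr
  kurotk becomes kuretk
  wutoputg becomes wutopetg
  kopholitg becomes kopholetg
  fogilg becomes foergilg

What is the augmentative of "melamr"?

"melamr" has second-to-last letter 'm'. The stems whose second-to-last letter is 'm' (larrokimt → larrokimtir, hesakremr → hesakremrir, husuptemr → husuptemrir) add -ir.
The other patterns: stems whose second-to-last letter is 't' change the last vowel to 'e'; stems whose second-to-last letter is 'g' or 'l' insert -er- after the first vowel.
So melamr → melamrir.

melamrir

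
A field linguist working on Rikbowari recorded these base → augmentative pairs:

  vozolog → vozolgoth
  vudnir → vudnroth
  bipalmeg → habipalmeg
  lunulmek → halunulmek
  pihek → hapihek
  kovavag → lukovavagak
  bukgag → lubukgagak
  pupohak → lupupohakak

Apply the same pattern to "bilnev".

habilnev

vozolog and bipalmeg both end in -g yet inflect differently (vozolgoth, habipalmeg), so the final letter is not what conditions the rule; the last vowel is.
"bilnev" has last vowel 'e'. The stems whose last vowel is 'e' (bipalmeg → habipalmeg, lunulmek → halunulmek, pihek → hapihek) add the prefix ha-.
So bilnev → habilnev.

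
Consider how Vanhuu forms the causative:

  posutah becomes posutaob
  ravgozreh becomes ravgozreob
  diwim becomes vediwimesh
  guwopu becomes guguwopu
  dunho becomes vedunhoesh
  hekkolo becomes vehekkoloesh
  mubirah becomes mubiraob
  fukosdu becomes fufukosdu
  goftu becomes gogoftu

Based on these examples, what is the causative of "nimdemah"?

"nimdemah" ends in -h. The stems ending in -h (posutah → posutaob, ravgozreh → ravgozreob, mubirah → mubiraob) drop the final letter and add -ob.
The other patterns: stems ending in -u repeat the first consonant+vowel as a prefix; stems ending in -m or -o add ve- … -esh around the stem.
So nimdemah → nimdemaob.

nimdemaob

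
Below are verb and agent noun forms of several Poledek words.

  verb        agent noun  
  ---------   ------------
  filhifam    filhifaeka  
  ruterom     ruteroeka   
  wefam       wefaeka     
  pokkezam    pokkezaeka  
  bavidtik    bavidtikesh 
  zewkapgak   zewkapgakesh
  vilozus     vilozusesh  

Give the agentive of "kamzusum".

filhifam and zewkapgak both have last vowel 'a' yet inflect differently (filhifaeka, zewkapgakesh), so the last vowel is not what conditions the rule; the final letter is.
"kamzusum" ends in -m. The stems ending in -m (filhifam → filhifaeka, ruterom → ruteroeka, wefam → wefaeka) drop the final letter and add -eka.
The other pattern: stems ending in -k or -s add -esh.
So kamzusum → kamzusueka.

kamzusueka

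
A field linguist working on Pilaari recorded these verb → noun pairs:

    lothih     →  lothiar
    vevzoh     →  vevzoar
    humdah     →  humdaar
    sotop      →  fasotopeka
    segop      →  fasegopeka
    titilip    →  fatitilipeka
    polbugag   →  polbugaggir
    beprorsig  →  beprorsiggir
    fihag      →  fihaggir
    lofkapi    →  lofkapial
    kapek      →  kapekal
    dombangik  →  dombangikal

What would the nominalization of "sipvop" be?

vevzoh and sotop both have last vowel 'o' yet inflect differently (vevzoar, fasotopeka), so the last vowel is not what conditions the rule; the final letter is.
"sipvop" ends in -p. The stems ending in -p (sotop → fasotopeka, segop → fasegopeka, titilip → fatitilipeka) add fa- … -eka around the stem.
The other patterns: stems ending in -h drop the final letter and add -ar; stems ending in -g double the final consonant and add -ir; stems ending in -i or -k add -al.
So sipvop → fasipvopeka.

fasipvopeka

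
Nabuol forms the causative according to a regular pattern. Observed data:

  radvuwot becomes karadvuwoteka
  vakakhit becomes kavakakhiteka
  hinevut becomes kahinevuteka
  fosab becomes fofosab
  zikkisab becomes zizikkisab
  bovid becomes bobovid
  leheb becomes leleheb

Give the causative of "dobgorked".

vakakhit and bovid both have last vowel 'i' yet inflect differently (kavakakhiteka, bobovid), so the last vowel is not what conditions the rule; the final letter is.
"dobgorked" ends in -d. The one such stem in the data (bovid → bobovid) repeats the first consonant+vowel as a prefix (as do fosab, zikkisab), so the same rule applies.
So dobgorked → dodobgorked.

dodobgorked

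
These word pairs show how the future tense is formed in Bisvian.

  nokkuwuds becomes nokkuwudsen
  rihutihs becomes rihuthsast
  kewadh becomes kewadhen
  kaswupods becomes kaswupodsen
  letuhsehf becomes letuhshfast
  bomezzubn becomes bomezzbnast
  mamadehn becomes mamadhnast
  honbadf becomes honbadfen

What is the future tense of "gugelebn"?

gugelbnast

nokkuwuds and rihutihs both end in -s yet inflect differently (nokkuwudsen, rihuthsast), so the final letter is not what conditions the rule; the second-to-last letter is.
"gugelebn" has second-to-last letter 'b'. The one such stem in the data (bomezzubn → bomezzbnast) deletes the last vowel and adds -ast (as do mamadehn, rihutihs), so the same rule applies.
The other pattern: stems whose second-to-last letter is 'd' add -en.
So gugelebn → gugelbnast.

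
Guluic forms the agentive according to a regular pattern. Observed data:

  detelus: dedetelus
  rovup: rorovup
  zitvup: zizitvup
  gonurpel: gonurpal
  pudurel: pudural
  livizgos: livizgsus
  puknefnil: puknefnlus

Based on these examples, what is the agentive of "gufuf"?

detelus and livizgos both end in -s yet inflect differently (dedetelus, livizgsus), so the final letter is not what conditions the rule; the last vowel is.
"gufuf" has last vowel 'u'. The stems whose last vowel is 'u' (detelus → dedetelus, rovup → rorovup, zitvup → zizitvup) repeat the first consonant+vowel as a prefix.
The other patterns: stems whose last vowel is 'e' change the last vowel to 'a'; stems whose last vowel is 'i' or 'o' delete the last vowel and add -us.
So gufuf → gugufuf.

gugufuf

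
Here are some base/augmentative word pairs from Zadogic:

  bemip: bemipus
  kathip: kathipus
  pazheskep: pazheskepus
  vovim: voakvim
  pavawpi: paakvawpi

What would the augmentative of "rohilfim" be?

kathip and vovim both have last vowel 'i' yet inflect differently (kathipus, voakvim), so the last vowel is not what conditions the rule; the final letter is.
"rohilfim" ends in -m. The one such stem in the data (vovim → voakvim) inserts -ak- after the first vowel (as does pavawpi), so the same rule applies.
The other pattern: stems ending in -p add -us.
So rohilfim → roakhilfim.

roakhilfim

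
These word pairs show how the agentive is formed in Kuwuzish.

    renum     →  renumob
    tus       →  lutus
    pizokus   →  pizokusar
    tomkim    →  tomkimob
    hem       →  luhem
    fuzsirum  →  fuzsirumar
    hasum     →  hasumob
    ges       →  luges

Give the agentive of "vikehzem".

vikehzemar

"vikehzem" has 3 vowels. The stems with 3 vowels (fuzsirum → fuzsirumar, pizokus → pizokusar) add -ar.
The other patterns: stems with 1 vowel add the prefix lu-; stems with 2 vowels add -ob.
So vikehzem → vikehzemar.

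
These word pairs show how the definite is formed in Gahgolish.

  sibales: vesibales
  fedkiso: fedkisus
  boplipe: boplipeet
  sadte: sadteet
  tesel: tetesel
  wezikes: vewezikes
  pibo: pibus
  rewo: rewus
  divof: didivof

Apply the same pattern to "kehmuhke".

kehmuhkeet

sibales and sadte both have last vowel 'e' yet inflect differently (vesibales, sadteet), so the last vowel is not what conditions the rule; the final letter is.
"kehmuhke" ends in -e. The stems ending in -e (sadte → sadteet, boplipe → boplipeet) add -et.
So kehmuhke → kehmuhkeet.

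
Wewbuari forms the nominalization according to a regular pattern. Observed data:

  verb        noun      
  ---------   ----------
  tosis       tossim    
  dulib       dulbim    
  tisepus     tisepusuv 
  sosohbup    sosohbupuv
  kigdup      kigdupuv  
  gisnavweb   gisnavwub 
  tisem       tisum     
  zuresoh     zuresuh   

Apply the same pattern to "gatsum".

gatsumuv

tosis and tisepus both end in -s yet inflect differently (tossim, tisepusuv), so the final letter is not what conditions the rule; the last vowel is.
"gatsum" has last vowel 'u'. The stems whose last vowel is 'u' (tisepus → tisepusuv, sosohbup → sosohbupuv, kigdup → kigdupuv) add -uv.
So gatsum → gatsumuv.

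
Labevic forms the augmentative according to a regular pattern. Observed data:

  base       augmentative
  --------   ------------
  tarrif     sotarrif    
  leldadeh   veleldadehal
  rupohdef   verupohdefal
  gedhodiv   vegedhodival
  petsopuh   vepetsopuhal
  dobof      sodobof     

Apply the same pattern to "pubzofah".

vepubzofahal

dobof and rupohdef both end in -f yet inflect differently (sodobof, verupohdefal), so the final letter is not what conditions the rule; the number of vowels is.
"pubzofah" has 3 vowels. The stems with 3 vowels (gedhodiv → vegedhodival, petsopuh → vepetsopuhal, rupohdef → verupohdefal) add ve- … -al around the stem.
The other pattern: stems with 2 vowels add the prefix so-.
So pubzofah → vepubzofahal.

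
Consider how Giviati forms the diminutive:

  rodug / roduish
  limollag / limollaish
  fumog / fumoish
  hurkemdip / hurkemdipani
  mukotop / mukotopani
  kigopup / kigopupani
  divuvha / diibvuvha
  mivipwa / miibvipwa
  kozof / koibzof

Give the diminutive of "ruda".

ruibda

fumog and mukotop both have last vowel 'o' yet inflect differently (fumoish, mukotopani), so the last vowel is not what conditions the rule; the final letter is.
"ruda" ends in -a. The stems ending in -a (divuvha → diibvuvha, mivipwa → miibvipwa) insert -ib- after the first vowel.
So ruda → ruibda.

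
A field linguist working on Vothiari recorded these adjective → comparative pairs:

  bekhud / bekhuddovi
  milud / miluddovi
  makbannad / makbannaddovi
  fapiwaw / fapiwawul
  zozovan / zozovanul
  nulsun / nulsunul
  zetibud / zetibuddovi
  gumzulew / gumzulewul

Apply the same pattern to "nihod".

zetibud and nulsun both have last vowel 'u' yet inflect differently (zetibuddovi, nulsunul), so the last vowel is not what conditions the rule; the final letter is.
"nihod" ends in -d. The stems ending in -d (makbannad → makbannaddovi, zetibud → zetibuddovi, bekhud → bekhuddovi) double the final consonant and add -ovi.
The other pattern: stems ending in -n or -w add -ul.
So nihod → nihoddovi.

nihoddovi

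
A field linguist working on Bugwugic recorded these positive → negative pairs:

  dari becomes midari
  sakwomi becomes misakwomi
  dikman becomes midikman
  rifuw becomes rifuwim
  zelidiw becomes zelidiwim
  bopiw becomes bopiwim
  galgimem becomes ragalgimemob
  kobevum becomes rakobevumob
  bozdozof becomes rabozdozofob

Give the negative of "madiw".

dari and zelidiw both have last vowel 'i' yet inflect differently (midari, zelidiwim), so the last vowel is not what conditions the rule; the final letter is.
"madiw" ends in -w. The stems ending in -w (rifuw → rifuwim, zelidiw → zelidiwim, bopiw → bopiwim) add -im.
The other patterns: stems ending in -i or -n add the prefix mi-; stems ending in -f or -m add ra- … -ob around the stem.
So madiw → madiwim.

madiwim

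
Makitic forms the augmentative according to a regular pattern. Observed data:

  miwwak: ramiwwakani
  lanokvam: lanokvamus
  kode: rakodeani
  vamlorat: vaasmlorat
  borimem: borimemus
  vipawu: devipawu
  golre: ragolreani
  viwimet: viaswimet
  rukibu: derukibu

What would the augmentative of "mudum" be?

borimem and viwimet both have last vowel 'e' yet inflect differently (borimemus, viaswimet), so the last vowel is not what conditions the rule; the final letter is.
"mudum" ends in -m. The stems ending in -m (lanokvam → lanokvamus, borimem → borimemus) add -us.
The other patterns: stems ending in -u add the prefix de-; stems ending in -t insert -as- after the first vowel; stems ending in -e or -k add ra- … -ani around the stem.
So mudum → mudumus.

mudumus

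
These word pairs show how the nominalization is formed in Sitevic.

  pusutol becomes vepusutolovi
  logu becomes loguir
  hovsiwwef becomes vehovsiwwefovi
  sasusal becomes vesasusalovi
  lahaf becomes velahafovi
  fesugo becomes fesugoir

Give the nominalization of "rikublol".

verikublolovi

fesugo and pusutol both have last vowel 'o' yet inflect differently (fesugoir, vepusutolovi), so the last vowel is not what conditions the rule; whether the stem ends in a vowel or a consonant is.
"rikublol" ends in a consonant. The stems ending in a consonant (pusutol → vepusutolovi, lahaf → velahafovi, sasusal → vesasusalovi) add ve- … -ovi around the stem.
So rikublol → verikublolovi.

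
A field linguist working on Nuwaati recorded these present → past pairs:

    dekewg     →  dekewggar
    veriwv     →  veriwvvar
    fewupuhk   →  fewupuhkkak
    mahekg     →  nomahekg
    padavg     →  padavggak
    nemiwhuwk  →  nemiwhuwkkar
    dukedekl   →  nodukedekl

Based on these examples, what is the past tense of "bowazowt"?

dekewg and padavg both end in -g yet inflect differently (dekewggar, padavggak), so the final letter is not what conditions the rule; the second-to-last letter is.
"bowazowt" has second-to-last letter 'w'. The stems whose second-to-last letter is 'w' (dekewg → dekewggar, nemiwhuwk → nemiwhuwkkar, veriwv → veriwvvar) double the final consonant and add -ar.
So bowazowt → bowazowttar.

bowazowttar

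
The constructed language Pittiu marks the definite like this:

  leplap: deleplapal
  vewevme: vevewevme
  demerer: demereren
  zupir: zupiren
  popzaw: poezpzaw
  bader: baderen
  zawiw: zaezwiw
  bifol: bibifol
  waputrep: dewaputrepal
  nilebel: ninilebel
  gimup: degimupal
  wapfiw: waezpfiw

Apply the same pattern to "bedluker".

leplap and popzaw both have last vowel 'a' yet inflect differently (deleplapal, poezpzaw), so the last vowel is not what conditions the rule; the final letter is.
"bedluker" ends in -r. The stems ending in -r (zupir → zupiren, bader → baderen, demerer → demereren) add -en.
So bedluker → bedlukeren.

bedlukeren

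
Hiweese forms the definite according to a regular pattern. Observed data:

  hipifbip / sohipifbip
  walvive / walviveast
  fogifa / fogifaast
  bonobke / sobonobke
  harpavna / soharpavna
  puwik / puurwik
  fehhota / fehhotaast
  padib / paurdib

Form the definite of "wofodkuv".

wofodkuvast

walvive and bonobke both end in -e yet inflect differently (walviveast, sobonobke), so the final letter is not what conditions the rule; the first letter is.
"wofodkuv" begins with w-. The one such stem in the data (walvive → walviveast) adds -ast, so the same rule applies.
So wofodkuv → wofodkuvast.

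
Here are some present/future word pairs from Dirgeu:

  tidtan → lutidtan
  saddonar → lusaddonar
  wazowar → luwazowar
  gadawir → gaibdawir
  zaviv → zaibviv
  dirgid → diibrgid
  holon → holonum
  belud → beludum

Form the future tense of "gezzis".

"gezzis" has last vowel 'i'. The stems whose last vowel is 'i' (gadawir → gaibdawir, zaviv → zaibviv, dirgid → diibrgid) insert -ib- after the first vowel.
So gezzis → geibzzis.

geibzzis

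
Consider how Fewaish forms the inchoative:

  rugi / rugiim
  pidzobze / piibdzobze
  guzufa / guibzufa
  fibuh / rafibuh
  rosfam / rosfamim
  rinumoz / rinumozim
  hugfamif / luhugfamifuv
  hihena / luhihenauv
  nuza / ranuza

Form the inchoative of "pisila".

piibsila

hihena and nuza both end in -a yet inflect differently (luhihenauv, ranuza), so the final letter is not what conditions the rule; the first letter is.
"pisila" begins with p-. The one such stem in the data (pidzobze → piibdzobze) inserts -ib- after the first vowel (as does guzufa), so the same rule applies.
So pisila → piibsila.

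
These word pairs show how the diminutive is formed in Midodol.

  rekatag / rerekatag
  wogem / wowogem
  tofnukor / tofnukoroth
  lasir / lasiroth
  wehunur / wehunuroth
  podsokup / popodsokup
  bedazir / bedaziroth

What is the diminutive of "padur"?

wehunur and podsokup both have last vowel 'u' yet inflect differently (wehunuroth, popodsokup), so the last vowel is not what conditions the rule; the final letter is.
"padur" ends in -r. The stems ending in -r (lasir → lasiroth, bedazir → bedaziroth, tofnukor → tofnukoroth) add -oth.
So padur → paduroth.

paduroth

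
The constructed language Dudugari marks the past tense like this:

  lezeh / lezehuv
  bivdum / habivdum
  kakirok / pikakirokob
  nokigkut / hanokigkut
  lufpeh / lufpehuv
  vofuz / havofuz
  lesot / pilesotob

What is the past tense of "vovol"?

nokigkut and lesot both end in -t yet inflect differently (hanokigkut, pilesotob), so the final letter is not what conditions the rule; the last vowel is.
"vovol" has last vowel 'o'. The stems whose last vowel is 'o' (lesot → pilesotob, kakirok → pikakirokob) add pi- … -ob around the stem.
The other patterns: stems whose last vowel is 'u' add the prefix ha-; stems whose last vowel is 'e' add -uv.
So vovol → pivovolob.

pivovolob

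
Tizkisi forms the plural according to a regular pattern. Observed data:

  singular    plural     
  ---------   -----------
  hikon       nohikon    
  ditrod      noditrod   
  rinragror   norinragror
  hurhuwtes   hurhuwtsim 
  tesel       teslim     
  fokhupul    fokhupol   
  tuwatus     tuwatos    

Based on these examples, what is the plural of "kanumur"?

kanumor

tesel and fokhupul both end in -l yet inflect differently (teslim, fokhupol), so the final letter is not what conditions the rule; the last vowel is.
"kanumur" has last vowel 'u'. The stems whose last vowel is 'u' (fokhupul → fokhupol, tuwatus → tuwatos) change the last vowel to 'o'.
The other patterns: stems whose last vowel is 'o' add the prefix no-; stems whose last vowel is 'e' delete the last vowel and add -im.
So kanumur → kanumor.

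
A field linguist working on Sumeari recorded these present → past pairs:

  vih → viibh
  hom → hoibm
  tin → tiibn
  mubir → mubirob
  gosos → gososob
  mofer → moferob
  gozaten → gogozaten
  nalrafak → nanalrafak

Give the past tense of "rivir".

tin and gozaten both end in -n yet inflect differently (tiibn, gogozaten), so the final letter is not what conditions the rule; the number of vowels is.
"rivir" has 2 vowels. The stems with 2 vowels (mubir → mubirob, gosos → gososob, mofer → moferob) add -ob.
The other patterns: stems with 1 vowel insert -ib- after the first vowel; stems with 3 vowels repeat the first consonant+vowel as a prefix.
So rivir → rivirob.

rivirob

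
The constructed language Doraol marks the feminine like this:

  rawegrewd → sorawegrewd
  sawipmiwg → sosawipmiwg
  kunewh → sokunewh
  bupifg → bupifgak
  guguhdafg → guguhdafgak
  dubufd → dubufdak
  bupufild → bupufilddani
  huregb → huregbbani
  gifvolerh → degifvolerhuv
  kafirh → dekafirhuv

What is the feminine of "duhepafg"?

duhepafgak

sawipmiwg and bupifg both end in -g yet inflect differently (sosawipmiwg, bupifgak), so the final letter is not what conditions the rule; the second-to-last letter is.
"duhepafg" has second-to-last letter 'f'. The stems whose second-to-last letter is 'f' (bupifg → bupifgak, guguhdafg → guguhdafgak, dubufd → dubufdak) add -ak.
So duhepafg → duhepafgak.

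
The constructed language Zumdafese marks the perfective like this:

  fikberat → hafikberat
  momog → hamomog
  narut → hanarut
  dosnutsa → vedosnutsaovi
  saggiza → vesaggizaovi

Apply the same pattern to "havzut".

hahavzut

"havzut" ends in -t. The stems ending in -t (fikberat → hafikberat, narut → hanarut) add the prefix ha-.
So havzut → hahavzut.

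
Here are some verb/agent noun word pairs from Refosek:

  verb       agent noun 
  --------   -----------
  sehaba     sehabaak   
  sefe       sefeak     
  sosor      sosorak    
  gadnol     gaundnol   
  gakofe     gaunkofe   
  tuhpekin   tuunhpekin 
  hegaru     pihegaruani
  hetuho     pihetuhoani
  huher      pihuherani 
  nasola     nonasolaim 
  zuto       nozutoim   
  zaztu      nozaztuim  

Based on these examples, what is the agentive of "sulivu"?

"sulivu" begins with s-. The stems beginning with s- (sehaba → sehabaak, sefe → sefeak, sosor → sosorak) add -ak.
The other patterns: stems beginning with g- or t- insert -un- after the first vowel; stems beginning with h- add pi- … -ani around the stem; stems beginning with n- or z- add no- … -im around the stem.
So sulivu → sulivuak.

sulivuak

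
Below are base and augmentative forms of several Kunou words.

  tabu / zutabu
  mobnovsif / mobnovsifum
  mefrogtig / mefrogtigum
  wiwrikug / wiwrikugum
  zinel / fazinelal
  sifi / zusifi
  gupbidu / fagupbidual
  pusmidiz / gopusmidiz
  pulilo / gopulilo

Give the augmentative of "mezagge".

gupbidu and tabu both end in -u yet inflect differently (fagupbidual, zutabu), so the final letter is not what conditions the rule; the first letter is.
"mezagge" begins with m-. The stems beginning with m- (mefrogtig → mefrogtigum, mobnovsif → mobnovsifum) add -um.
So mezagge → mezaggeum.

mezaggeum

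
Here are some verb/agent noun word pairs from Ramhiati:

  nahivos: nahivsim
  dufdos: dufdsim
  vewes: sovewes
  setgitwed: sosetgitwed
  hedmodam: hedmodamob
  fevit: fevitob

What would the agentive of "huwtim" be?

huwtimob

nahivos and vewes both end in -s yet inflect differently (nahivsim, sovewes), so the final letter is not what conditions the rule; the last vowel is.
"huwtim" has last vowel 'i'. The one such stem in the data (fevit → fevitob) adds -ob, so the same rule applies.
The other patterns: stems whose last vowel is 'o' delete the last vowel and add -im; stems whose last vowel is 'e' add the prefix so-.
So huwtim → huwtimob.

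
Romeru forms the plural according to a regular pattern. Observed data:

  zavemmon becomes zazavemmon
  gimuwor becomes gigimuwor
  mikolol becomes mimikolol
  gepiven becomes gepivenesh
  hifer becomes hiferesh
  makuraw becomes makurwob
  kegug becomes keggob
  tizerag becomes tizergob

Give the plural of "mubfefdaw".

mubfefdwob

zavemmon and gepiven both end in -n yet inflect differently (zazavemmon, gepivenesh), so the final letter is not what conditions the rule; the last vowel is.
"mubfefdaw" has last vowel 'a'. The stems whose last vowel is 'a' (makuraw → makurwob, tizerag → tizergob) delete the last vowel and add -ob.
So mubfefdaw → mubfefdwob.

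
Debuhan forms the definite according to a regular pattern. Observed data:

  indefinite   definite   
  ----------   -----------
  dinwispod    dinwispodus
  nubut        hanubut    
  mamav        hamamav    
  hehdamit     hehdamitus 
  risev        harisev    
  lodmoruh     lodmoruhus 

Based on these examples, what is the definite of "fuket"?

hafuket

hehdamit and nubut both end in -t yet inflect differently (hehdamitus, hanubut), so the final letter is not what conditions the rule; the number of vowels is.
"fuket" has 2 vowels. The stems with 2 vowels (mamav → hamamav, nubut → hanubut, risev → harisev) add the prefix ha-.
The other pattern: stems with 3 vowels add -us.
So fuket → hafuket.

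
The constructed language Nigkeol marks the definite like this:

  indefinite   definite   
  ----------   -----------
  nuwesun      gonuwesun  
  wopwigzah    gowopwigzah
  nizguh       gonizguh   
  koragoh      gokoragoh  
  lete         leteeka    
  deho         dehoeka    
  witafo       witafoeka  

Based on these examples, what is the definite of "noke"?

koragoh and deho both have last vowel 'o' yet inflect differently (gokoragoh, dehoeka), so the last vowel is not what conditions the rule; whether the stem ends in a vowel or a consonant is.
"noke" ends in a vowel. The stems ending in a vowel (lete → leteeka, deho → dehoeka, witafo → witafoeka) add -eka.
The other pattern: stems ending in a consonant add the prefix go-.
So noke → nokeeka.

nokeeka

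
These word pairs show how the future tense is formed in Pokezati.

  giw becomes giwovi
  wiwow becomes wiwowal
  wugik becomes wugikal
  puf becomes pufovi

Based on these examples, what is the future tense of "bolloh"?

giw and wiwow both end in -w yet inflect differently (giwovi, wiwowal), so the final letter is not what conditions the rule; the number of vowels is.
"bolloh" has 2 vowels. The stems with 2 vowels (wugik → wugikal, wiwow → wiwowal) add -al.
So bolloh → bollohal.

bollohal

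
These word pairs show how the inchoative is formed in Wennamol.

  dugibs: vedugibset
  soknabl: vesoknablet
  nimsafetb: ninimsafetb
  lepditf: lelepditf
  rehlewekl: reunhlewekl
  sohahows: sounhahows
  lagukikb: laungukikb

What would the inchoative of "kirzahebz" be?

vekirzahebzet

"kirzahebz" has second-to-last letter 'b'. The stems whose second-to-last letter is 'b' (dugibs → vedugibset, soknabl → vesoknablet) add ve- … -et around the stem.
The other patterns: stems whose second-to-last letter is 't' repeat the first consonant+vowel as a prefix; stems whose second-to-last letter is 'k' or 'w' insert -un- after the first vowel.
So kirzahebz → vekirzahebzet.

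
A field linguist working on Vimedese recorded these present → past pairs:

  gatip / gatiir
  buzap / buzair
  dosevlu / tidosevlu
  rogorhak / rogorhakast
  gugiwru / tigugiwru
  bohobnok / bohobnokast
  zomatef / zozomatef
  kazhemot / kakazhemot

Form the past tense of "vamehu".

buzap and rogorhak both have last vowel 'a' yet inflect differently (buzair, rogorhakast), so the last vowel is not what conditions the rule; the final letter is.
"vamehu" ends in -u. The stems ending in -u (dosevlu → tidosevlu, gugiwru → tigugiwru) add the prefix ti-.
So vamehu → tivamehu.

tivamehu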